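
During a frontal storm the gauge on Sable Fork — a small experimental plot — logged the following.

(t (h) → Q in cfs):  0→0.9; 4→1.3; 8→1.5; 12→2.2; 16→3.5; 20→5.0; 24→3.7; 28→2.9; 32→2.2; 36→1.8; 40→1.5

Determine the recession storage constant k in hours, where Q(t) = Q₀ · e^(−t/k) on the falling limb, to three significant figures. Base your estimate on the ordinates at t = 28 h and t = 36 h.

On the falling limb, Q drops from 2.9 to 1.8 cfs between t = 28 h and t = 36 h (Δt = 8 h).
k = −Δt / ln(Q₂/Q₁) = −8 / ln(1.8/2.9) = 16.8 h.

k ≈ 16.8 h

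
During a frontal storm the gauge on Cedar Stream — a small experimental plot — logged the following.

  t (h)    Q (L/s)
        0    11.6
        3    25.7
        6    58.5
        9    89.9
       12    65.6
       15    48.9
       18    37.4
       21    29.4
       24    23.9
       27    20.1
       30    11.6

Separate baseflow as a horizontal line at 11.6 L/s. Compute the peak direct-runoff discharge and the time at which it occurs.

Q_p = 78.3 L/s at t = 9 h

Subtracting baseflow gives direct-runoff ordinates: 0.0, 14.1, 46.9, 78.3, 54.0, 37.3, 25.8, 17.8, 12.3, 8.5, 0.0 L/s.
The maximum is 78.3 L/s, occurring at the reading for t = 9 h.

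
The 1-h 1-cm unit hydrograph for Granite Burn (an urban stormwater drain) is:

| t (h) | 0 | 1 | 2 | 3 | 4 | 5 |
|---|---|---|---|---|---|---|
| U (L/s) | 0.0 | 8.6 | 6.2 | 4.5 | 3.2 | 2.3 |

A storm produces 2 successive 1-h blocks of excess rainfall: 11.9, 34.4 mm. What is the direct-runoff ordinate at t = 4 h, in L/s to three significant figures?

By discrete convolution, Q_j = Σ (P_i / 10 mm) · U_{j−i}.
At t = 4 h (j=4): Q = (11.9/10)·3.2 + (34.4/10)·4.5 = 19.3 L/s.

Q ≈ 19.3 L/s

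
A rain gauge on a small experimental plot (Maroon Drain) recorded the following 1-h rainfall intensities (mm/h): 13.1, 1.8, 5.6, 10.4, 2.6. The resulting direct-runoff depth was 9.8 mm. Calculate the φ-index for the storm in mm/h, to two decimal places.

φ ≈ 6.85 mm/h

Only the 2 blocks with intensity above φ contribute runoff: 13.1, 10.4 mm/h.
Σ(I−φ)·Δt = d  ⇒  (13.1+10.4 − 2φ)·1 = 9.8
φ = (23.50 − 9.8/1) / 2 = 6.85 mm/h.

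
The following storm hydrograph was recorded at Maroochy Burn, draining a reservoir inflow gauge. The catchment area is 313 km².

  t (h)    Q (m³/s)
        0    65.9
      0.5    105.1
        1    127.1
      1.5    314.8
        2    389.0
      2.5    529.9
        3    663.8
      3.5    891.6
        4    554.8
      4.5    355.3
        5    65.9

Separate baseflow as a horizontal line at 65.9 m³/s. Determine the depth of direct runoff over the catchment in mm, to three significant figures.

d ≈ 19.2 mm

Direct runoff: 0.0, 39.2, 61.2, 248.9, 323.1, 464.0, 597.9, 825.7, 488.9, 289.4, 0.0 m³/s; ΣQ_DR = 3338 m³/s.
V = ΣQ_DR · Δt = 3338 × 1800 s = 6.009 × 10^6 m³.
Over A = 313 km², depth = V / A = 19.2 mm.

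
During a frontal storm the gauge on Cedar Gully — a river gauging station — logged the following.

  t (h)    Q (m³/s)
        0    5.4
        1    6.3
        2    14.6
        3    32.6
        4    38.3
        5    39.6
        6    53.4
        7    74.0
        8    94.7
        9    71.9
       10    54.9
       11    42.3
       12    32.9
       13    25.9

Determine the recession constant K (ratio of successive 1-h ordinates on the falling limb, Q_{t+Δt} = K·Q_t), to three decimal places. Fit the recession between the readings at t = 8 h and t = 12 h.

K ≈ 0.768

Using the recession-limb readings at t = 8 h and t = 12 h: Q falls from 94.7 to 32.9 m³/s over 4 intervals.
K = (Q₂/Q₁)^(1/4) = (32.9/94.7)^(1/4) = 0.768.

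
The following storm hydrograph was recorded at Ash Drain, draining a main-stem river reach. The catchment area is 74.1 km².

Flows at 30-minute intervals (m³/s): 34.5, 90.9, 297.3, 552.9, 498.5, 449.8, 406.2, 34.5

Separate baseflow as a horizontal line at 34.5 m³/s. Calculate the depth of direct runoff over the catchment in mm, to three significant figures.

Direct runoff: 0.0, 56.4, 262.8, 518.4, 464.0, 415.3, 371.7, 0.0 m³/s; ΣQ_DR = 2089 m³/s.
V = ΣQ_DR · Δt = 2089 × 1800 s = 3.759 × 10^6 m³.
Over A = 74.1 km², depth = V / A = 50.7 mm.

d ≈ 50.7 mm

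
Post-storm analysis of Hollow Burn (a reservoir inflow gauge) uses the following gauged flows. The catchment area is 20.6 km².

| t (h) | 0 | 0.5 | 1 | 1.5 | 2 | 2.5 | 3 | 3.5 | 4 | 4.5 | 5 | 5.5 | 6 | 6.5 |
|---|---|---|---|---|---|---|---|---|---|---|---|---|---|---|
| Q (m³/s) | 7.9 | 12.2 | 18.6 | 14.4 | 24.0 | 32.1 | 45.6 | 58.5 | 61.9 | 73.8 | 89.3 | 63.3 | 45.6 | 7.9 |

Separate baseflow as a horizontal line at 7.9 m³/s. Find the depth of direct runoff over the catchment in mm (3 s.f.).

d ≈ 38.8 mm

Direct runoff: 0.0, 4.3, 10.7, 6.5, 16.1, 24.2, 37.7, 50.6, 54.0, 65.9, 81.4, 55.4, 37.7, 0.0 m³/s; ΣQ_DR = 444.5 m³/s.
V = ΣQ_DR · Δt = 444.5 × 1800 s = 8.001 × 10^5 m³.
Over A = 20.6 km², depth = V / A = 38.8 mm.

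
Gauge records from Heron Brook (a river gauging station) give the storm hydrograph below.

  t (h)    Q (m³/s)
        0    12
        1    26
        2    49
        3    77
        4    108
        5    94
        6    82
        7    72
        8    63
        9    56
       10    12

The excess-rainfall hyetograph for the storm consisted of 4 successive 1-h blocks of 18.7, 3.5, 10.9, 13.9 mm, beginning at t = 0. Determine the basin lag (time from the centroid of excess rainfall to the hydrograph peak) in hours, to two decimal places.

Centroid of excess rainfall: t_c = Σ P_i·t̄_i / ΣP_i = 1.9255 h (block centres at 0.5, 1.5, 2.5, 3.5 h).
Hydrograph peak occurs at t = 4 h, so basin lag t_L = 4 − 1.9255 = 2.07 h.

t_L ≈ 2.07 h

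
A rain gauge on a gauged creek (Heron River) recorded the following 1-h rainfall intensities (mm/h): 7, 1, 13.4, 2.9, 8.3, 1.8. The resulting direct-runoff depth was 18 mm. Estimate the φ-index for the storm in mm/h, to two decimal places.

φ ≈ 3.57 mm/h

Only the 3 blocks with intensity above φ contribute runoff: 7, 13.4, 8.3 mm/h.
Σ(I−φ)·Δt = d  ⇒  (7+13.4+8.3 − 3φ)·1 = 18
φ = (28.70 − 18/1) / 3 = 3.57 mm/h.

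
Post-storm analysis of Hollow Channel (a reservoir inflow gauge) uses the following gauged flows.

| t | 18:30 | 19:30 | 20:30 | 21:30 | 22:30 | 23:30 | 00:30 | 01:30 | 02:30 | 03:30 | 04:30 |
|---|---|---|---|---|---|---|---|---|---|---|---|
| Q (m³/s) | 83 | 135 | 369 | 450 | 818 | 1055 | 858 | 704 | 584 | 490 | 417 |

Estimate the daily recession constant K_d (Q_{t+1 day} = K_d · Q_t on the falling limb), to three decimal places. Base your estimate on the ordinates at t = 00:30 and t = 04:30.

K_d ≈ 0.013

Between t = 00:30 and t = 04:30 the flow falls from 858 to 417 m³/s over 4×1 h = 4 h.
Per-interval ratio K = (417/858)^(1/4) = 0.8350; K_d = K^(24/1) = 0.013.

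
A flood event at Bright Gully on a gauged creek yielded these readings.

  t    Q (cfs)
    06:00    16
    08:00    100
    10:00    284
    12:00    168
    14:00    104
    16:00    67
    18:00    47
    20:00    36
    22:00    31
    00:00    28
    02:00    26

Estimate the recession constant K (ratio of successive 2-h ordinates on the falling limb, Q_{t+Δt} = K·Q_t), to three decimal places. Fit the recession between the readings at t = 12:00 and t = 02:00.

K ≈ 0.766

Using the recession-limb readings at t = 12:00 and t = 02:00: Q falls from 168 to 26 cfs over 7 intervals.
K = (Q₂/Q₁)^(1/7) = (26/168)^(1/7) = 0.766.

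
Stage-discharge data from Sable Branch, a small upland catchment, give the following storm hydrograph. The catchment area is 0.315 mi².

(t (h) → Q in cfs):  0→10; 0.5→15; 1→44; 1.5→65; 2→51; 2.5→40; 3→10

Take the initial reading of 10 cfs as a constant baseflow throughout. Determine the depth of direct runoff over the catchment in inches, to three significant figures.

Direct runoff: 0.0, 5.0, 34.0, 55.0, 41.0, 30.0, 0.0 cfs; ΣQ_DR = 165.0 cfs.
V = ΣQ_DR · Δt = 165.0 × 1800 s = 2.970 × 10^5 ft³.
Over A = 0.315 mi², depth = V / A = 0.406 in.

d ≈ 0.406 in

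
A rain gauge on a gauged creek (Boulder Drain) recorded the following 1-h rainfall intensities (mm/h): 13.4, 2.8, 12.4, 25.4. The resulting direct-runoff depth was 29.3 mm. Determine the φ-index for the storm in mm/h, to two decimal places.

Only the 3 blocks with intensity above φ contribute runoff: 13.4, 12.4, 25.4 mm/h.
Σ(I−φ)·Δt = d  ⇒  (13.4+12.4+25.4 − 3φ)·1 = 29.3
φ = (51.20 − 29.3/1) / 3 = 7.30 mm/h.

φ ≈ 7.30 mm/h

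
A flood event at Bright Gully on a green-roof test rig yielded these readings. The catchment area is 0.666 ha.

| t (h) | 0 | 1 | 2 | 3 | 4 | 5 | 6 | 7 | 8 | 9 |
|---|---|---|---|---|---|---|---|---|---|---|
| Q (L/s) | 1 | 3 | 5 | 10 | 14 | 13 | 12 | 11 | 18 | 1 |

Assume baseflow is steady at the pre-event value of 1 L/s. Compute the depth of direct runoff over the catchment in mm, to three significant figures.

d ≈ 42.2 mm

Direct runoff: 0.0, 2.0, 4.0, 9.0, 13.0, 12.0, 11.0, 10.0, 17.0, 0.0 L/s; ΣQ_DR = 78.00 L/s.
V = ΣQ_DR · Δt = 78.00 × 3600 s = 2.808 × 10^5 L.
Over A = 0.666 ha, depth = V / A = 42.2 mm.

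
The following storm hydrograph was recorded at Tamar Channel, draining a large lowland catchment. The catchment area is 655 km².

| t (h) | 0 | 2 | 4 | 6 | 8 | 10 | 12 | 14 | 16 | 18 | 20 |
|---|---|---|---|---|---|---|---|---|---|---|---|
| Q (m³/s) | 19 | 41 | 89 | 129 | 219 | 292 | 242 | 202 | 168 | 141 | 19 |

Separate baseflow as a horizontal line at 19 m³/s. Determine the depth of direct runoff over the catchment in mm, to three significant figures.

Direct runoff: 0.0, 22.0, 70.0, 110.0, 200.0, 273.0, 223.0, 183.0, 149.0, 122.0, 0.0 m³/s; ΣQ_DR = 1352 m³/s.
V = ΣQ_DR · Δt = 1352 × 7200 s = 9.734 × 10^6 m³.
Over A = 655 km², depth = V / A = 14.9 mm.

d ≈ 14.9 mm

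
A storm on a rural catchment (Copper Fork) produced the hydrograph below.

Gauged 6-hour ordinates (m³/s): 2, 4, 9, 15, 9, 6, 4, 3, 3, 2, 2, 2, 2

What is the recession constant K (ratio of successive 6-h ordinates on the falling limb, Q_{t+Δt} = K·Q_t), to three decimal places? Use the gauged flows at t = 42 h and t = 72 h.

K ≈ 0.922

Using the recession-limb readings at t = 42 h and t = 72 h: Q falls from 3 to 2 m³/s over 5 intervals.
K = (Q₂/Q₁)^(1/5) = (2/3)^(1/5) = 0.922.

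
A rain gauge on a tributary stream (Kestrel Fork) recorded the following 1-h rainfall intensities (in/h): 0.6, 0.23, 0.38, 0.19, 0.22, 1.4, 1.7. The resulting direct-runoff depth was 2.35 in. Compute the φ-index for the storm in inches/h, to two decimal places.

Only the 3 blocks with intensity above φ contribute runoff: 0.6, 1.4, 1.7 in/h.
Σ(I−φ)·Δt = d  ⇒  (0.6+1.4+1.7 − 3φ)·1 = 2.35
φ = (3.700 − 2.35/1) / 3 = 0.45 in/h.

φ ≈ 0.45 in/h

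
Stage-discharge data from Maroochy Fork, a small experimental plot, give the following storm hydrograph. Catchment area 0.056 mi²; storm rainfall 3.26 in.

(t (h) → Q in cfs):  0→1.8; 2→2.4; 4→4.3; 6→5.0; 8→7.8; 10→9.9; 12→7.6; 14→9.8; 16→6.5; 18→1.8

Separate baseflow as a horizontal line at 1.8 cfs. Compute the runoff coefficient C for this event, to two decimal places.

C ≈ 0.66

ΣQ_DR = 38.90 cfs; V = ΣQ_DR·Δt = 2.801 × 10^5 ft³.
Runoff depth d = V / A = 2.153 in.
C = d / P = 2.153 / 3.26 = 0.66.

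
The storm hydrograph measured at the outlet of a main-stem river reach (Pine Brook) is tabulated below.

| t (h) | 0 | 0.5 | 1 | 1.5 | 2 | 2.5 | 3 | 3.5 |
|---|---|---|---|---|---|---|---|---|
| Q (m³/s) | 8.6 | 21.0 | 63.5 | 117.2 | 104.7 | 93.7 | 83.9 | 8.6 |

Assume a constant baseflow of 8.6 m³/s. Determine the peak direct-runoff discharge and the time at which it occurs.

Subtracting baseflow gives direct-runoff ordinates: 0.0, 12.4, 54.9, 108.6, 96.1, 85.1, 75.3, 0.0 m³/s.
The maximum is 108.6 m³/s, occurring at the reading for t = 1.5 h.

Q_p = 108.6 m³/s at t = 1.5 h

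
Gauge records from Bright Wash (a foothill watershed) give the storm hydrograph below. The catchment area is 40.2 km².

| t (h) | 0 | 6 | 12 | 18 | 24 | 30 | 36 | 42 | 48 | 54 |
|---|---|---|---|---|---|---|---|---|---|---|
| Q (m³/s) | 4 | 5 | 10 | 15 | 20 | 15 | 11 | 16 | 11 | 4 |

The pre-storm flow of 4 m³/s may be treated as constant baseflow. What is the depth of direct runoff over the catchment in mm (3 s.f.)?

Direct runoff: 0.0, 1.0, 6.0, 11.0, 16.0, 11.0, 7.0, 12.0, 7.0, 0.0 m³/s; ΣQ_DR = 71.00 m³/s.
V = ΣQ_DR · Δt = 71.00 × 21600 s = 1.534 × 10^6 m³.
Over A = 40.2 km², depth = V / A = 38.1 mm.

d ≈ 38.1 mm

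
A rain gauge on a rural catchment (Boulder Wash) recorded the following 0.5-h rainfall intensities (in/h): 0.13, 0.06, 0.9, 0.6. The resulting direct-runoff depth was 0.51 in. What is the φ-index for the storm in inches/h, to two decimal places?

φ ≈ 0.24 in/h

Only the 2 blocks with intensity above φ contribute runoff: 0.9, 0.6 in/h.
Σ(I−φ)·Δt = d  ⇒  (0.9+0.6 − 2φ)·0.5 = 0.51
φ = (1.500 − 0.51/0.5) / 2 = 0.24 in/h.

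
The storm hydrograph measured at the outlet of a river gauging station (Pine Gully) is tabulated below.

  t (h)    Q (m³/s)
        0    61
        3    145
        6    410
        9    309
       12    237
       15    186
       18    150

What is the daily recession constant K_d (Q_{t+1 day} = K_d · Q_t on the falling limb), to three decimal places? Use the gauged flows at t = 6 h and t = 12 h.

Between t = 6 h and t = 12 h the flow falls from 410 to 237 m³/s over 2×3 h = 6 h.
Per-interval ratio K = (237/410)^(1/2) = 0.7603; K_d = K^(24/3) = 0.112.

K_d ≈ 0.112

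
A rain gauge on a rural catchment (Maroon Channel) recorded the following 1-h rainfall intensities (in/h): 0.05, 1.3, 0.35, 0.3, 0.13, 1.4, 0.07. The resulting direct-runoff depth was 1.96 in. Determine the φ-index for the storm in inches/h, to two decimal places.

Only the 2 blocks with intensity above φ contribute runoff: 1.3, 1.4 in/h.
Σ(I−φ)·Δt = d  ⇒  (1.3+1.4 − 2φ)·1 = 1.96
φ = (2.700 − 1.96/1) / 2 = 0.37 in/h.

φ ≈ 0.37 in/h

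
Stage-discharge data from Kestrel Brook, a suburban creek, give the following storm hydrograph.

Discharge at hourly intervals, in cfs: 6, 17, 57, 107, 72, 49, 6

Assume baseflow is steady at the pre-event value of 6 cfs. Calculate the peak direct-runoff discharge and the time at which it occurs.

Q_p = 101.0 cfs at t = 3 h

Subtracting baseflow gives direct-runoff ordinates: 0.0, 11.0, 51.0, 101.0, 66.0, 43.0, 0.0 cfs.
The maximum is 101.0 cfs, occurring at the reading for t = 3 h.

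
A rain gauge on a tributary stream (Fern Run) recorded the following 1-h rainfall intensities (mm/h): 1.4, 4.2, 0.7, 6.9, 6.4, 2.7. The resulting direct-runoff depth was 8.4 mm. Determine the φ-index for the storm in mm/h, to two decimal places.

φ ≈ 3.03 mm/h

Only the 3 blocks with intensity above φ contribute runoff: 4.2, 6.9, 6.4 mm/h.
Σ(I−φ)·Δt = d  ⇒  (4.2+6.9+6.4 − 3φ)·1 = 8.4
φ = (17.50 − 8.4/1) / 3 = 3.03 mm/h.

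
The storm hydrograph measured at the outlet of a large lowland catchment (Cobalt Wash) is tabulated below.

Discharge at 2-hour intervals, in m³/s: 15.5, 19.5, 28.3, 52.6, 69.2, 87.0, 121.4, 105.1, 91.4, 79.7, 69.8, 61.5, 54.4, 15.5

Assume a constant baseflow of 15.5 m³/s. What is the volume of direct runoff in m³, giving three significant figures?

V ≈ 4.71 × 10^6 m³

Direct-runoff ordinates (Q − Q_b): 0.0, 4.0, 12.8, 37.1, 53.7, 71.5, 105.9, 89.6, 75.9, 64.2, 54.3, 46.0, 38.9, 0.0 m³/s.
ΣQ_DR = 653.9 m³/s.
With Δt = 2 h = 7200 s, V = ΣQ_DR · Δt = 653.9 × 7200 = 4.71 × 10^6 m³.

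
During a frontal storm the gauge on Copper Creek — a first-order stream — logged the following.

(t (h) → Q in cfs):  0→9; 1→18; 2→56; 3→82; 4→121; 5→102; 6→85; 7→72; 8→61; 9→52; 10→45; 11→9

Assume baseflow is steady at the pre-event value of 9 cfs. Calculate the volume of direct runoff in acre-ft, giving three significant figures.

Direct-runoff ordinates (Q − Q_b): 0.0, 9.0, 47.0, 73.0, 112.0, 93.0, 76.0, 63.0, 52.0, 43.0, 36.0, 0.0 cfs.
ΣQ_DR = 604.0 cfs.
With Δt = 1 h = 3600 s, V = ΣQ_DR · Δt = 604.0 × 3600 = 2.17 × 10^6 ft³ = 49.9 acre-ft.

V ≈ 49.9 acre-ft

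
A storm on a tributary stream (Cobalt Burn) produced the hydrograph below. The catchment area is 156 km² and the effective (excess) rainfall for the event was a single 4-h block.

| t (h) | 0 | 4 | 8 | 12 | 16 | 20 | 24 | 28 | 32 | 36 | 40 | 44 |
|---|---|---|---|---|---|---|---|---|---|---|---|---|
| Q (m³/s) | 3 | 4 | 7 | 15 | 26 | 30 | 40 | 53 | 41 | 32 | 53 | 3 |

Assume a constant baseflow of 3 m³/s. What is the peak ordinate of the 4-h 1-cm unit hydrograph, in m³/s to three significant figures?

U_p ≈ 20.0 m³/s

Direct runoff: 0.0, 1.0, 4.0, 12.0, 23.0, 27.0, 37.0, 50.0, 38.0, 29.0, 50.0, 0.0 m³/s; ΣQ_DR = 271.0 m³/s, peak = 50.0 m³/s.
Runoff depth d = ΣQ_DR·Δt / A = 271.0 × 14400 / (156 km²) = 25.02 mm.
The 1-cm UH is the DRH scaled by (10 mm)/d, so U_p = 50.0 × 10/25.02 = 20.0 m³/s.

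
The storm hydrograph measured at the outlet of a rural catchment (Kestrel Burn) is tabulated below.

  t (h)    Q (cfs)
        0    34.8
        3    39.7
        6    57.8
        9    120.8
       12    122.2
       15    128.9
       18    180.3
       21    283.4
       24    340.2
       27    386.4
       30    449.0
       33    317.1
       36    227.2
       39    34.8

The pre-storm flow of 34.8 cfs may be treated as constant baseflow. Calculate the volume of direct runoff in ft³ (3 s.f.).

V ≈ 2.41 × 10^7 ft³

Direct-runoff ordinates (Q − Q_b): 0.0, 4.9, 23.0, 86.0, 87.4, 94.1, 145.5, 248.6, 305.4, 351.6, 414.2, 282.3, 192.4, 0.0 cfs.
ΣQ_DR = 2235 cfs.
With Δt = 3 h = 10800 s, V = ΣQ_DR · Δt = 2235 × 10800 = 2.41 × 10^7 ft³.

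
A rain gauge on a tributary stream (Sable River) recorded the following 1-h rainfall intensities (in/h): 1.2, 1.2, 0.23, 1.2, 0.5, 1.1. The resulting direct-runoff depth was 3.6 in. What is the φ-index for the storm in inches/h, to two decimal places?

Only the 5 blocks with intensity above φ contribute runoff: 1.2, 1.2, 1.2, 0.5, 1.1 in/h.
Σ(I−φ)·Δt = d  ⇒  (1.2+1.2+1.2+0.5+1.1 − 5φ)·1 = 3.6
φ = (5.200 − 3.6/1) / 5 = 0.32 in/h.

φ ≈ 0.32 in/h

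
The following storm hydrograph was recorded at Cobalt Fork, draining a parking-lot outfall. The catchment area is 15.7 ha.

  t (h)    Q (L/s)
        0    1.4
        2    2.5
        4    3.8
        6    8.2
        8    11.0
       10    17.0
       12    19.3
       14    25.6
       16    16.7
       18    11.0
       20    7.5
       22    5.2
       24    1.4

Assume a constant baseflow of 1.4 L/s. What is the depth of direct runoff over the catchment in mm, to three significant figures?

Direct runoff: 0.0, 1.1, 2.4, 6.8, 9.6, 15.6, 17.9, 24.2, 15.3, 9.6, 6.1, 3.8, 0.0 L/s; ΣQ_DR = 112.4 L/s.
V = ΣQ_DR · Δt = 112.4 × 7200 s = 8.093 × 10^5 L.
Over A = 15.7 ha, depth = V / A = 5.15 mm.

d ≈ 5.15 mm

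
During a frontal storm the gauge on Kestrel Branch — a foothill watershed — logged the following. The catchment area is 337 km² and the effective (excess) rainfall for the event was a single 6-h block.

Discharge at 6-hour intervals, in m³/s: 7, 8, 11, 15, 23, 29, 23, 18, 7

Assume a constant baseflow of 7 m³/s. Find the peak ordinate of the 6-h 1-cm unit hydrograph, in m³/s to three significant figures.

Direct runoff: 0.0, 1.0, 4.0, 8.0, 16.0, 22.0, 16.0, 11.0, 0.0 m³/s; ΣQ_DR = 78.00 m³/s, peak = 22.0 m³/s.
Runoff depth d = ΣQ_DR·Δt / A = 78.00 × 21600 / (337 km²) = 4.999 mm.
The 1-cm UH is the DRH scaled by (10 mm)/d, so U_p = 22.0 × 10/4.999 = 44.0 m³/s.

U_p ≈ 44.0 m³/s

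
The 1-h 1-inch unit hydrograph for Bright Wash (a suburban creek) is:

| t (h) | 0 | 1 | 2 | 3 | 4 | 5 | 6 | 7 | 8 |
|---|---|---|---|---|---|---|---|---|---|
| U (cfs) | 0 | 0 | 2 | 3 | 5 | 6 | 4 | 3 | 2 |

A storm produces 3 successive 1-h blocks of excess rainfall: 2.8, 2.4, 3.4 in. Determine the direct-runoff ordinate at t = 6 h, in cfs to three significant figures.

Q ≈ 42.6 cfs

By discrete convolution, Q_j = Σ (P_i / 1 in) · U_{j−i}.
At t = 6 h (j=6): Q = (2.8/1)·4 + (2.4/1)·6 + (3.4/1)·5 = 42.6 cfs.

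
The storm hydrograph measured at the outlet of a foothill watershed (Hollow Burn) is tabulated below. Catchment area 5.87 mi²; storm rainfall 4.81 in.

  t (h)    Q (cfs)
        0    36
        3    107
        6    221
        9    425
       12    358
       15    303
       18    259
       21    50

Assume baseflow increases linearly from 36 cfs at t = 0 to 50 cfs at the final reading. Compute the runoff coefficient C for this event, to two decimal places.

C ≈ 0.23

ΣQ_DR = 1415 cfs; V = ΣQ_DR·Δt = 1.528 × 10^7 ft³.
Runoff depth d = V / A = 1.121 in.
C = d / P = 1.121 / 4.81 = 0.23.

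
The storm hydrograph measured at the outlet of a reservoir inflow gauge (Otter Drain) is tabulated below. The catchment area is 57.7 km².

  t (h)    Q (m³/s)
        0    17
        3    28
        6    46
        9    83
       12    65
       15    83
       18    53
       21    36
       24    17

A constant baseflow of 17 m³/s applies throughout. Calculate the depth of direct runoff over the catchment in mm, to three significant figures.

d ≈ 51.5 mm

Direct runoff: 0.0, 11.0, 29.0, 66.0, 48.0, 66.0, 36.0, 19.0, 0.0 m³/s; ΣQ_DR = 275.0 m³/s.
V = ΣQ_DR · Δt = 275.0 × 10800 s = 2.970 × 10^6 m³.
Over A = 57.7 km², depth = V / A = 51.5 mm.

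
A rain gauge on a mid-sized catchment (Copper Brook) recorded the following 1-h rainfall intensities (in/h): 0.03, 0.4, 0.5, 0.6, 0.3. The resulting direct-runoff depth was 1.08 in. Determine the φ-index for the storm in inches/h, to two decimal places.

Only the 4 blocks with intensity above φ contribute runoff: 0.4, 0.5, 0.6, 0.3 in/h.
Σ(I−φ)·Δt = d  ⇒  (0.4+0.5+0.6+0.3 − 4φ)·1 = 1.08
φ = (1.800 − 1.08/1) / 4 = 0.18 in/h.

φ ≈ 0.18 in/h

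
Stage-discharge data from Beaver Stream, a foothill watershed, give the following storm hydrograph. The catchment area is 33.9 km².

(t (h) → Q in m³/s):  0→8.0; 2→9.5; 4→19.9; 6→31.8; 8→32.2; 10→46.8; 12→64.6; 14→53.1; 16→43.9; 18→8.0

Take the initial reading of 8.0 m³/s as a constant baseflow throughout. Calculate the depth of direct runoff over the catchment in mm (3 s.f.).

Direct runoff: 0.0, 1.5, 11.9, 23.8, 24.2, 38.8, 56.6, 45.1, 35.9, 0.0 m³/s; ΣQ_DR = 237.8 m³/s.
V = ΣQ_DR · Δt = 237.8 × 7200 s = 1.712 × 10^6 m³.
Over A = 33.9 km², depth = V / A = 50.5 mm.

d ≈ 50.5 mm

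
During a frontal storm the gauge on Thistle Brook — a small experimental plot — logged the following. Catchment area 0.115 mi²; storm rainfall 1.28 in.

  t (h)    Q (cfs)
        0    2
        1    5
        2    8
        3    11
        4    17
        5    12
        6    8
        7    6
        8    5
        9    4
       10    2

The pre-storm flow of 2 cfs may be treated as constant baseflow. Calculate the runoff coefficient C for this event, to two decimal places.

C ≈ 0.61

ΣQ_DR = 58.00 cfs; V = ΣQ_DR·Δt = 2.088 × 10^5 ft³.
Runoff depth d = V / A = 0.7815 in.
C = d / P = 0.7815 / 1.28 = 0.61.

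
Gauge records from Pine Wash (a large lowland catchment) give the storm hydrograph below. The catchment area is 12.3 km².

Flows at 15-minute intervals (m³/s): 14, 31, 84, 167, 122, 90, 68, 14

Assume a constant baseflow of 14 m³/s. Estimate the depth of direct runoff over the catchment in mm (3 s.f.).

d ≈ 35.0 mm

Direct runoff: 0.0, 17.0, 70.0, 153.0, 108.0, 76.0, 54.0, 0.0 m³/s; ΣQ_DR = 478.0 m³/s.
V = ΣQ_DR · Δt = 478.0 × 900 s = 4.302 × 10^5 m³.
Over A = 12.3 km², depth = V / A = 35.0 mm.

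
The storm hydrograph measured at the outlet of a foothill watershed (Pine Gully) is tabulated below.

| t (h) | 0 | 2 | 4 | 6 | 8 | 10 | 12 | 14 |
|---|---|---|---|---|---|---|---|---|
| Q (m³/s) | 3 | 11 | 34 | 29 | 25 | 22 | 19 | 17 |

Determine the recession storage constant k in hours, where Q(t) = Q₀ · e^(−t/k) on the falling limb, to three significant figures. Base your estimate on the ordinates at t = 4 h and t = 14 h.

On the falling limb, Q drops from 34 to 17 m³/s between t = 4 h and t = 14 h (Δt = 10 h).
k = −Δt / ln(Q₂/Q₁) = −10 / ln(17/34) = 14.4 h.

k ≈ 14.4 h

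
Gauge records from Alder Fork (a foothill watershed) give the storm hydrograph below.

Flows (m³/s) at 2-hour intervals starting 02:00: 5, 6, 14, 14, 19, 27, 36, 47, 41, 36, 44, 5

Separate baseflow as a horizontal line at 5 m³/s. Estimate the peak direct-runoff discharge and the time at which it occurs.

Subtracting baseflow gives direct-runoff ordinates: 0.0, 1.0, 9.0, 9.0, 14.0, 22.0, 31.0, 42.0, 36.0, 31.0, 39.0, 0.0 m³/s.
The maximum is 42.0 m³/s, occurring at the reading for t = 16:00.

Q_p = 42.0 m³/s at t = 16:00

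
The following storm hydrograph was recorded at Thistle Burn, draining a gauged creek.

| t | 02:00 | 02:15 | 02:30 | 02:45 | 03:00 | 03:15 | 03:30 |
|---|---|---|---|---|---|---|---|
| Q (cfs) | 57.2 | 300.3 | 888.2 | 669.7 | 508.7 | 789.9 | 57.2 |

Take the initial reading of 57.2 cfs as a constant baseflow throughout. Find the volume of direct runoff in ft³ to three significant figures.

Direct-runoff ordinates (Q − Q_b): 0.0, 243.1, 831.0, 612.5, 451.5, 732.7, 0.0 cfs.
ΣQ_DR = 2871 cfs.
With Δt = 0.25 h = 900 s, V = ΣQ_DR · Δt = 2871 × 900 = 2.58 × 10^6 ft³.

V ≈ 2.58 × 10^6 ft³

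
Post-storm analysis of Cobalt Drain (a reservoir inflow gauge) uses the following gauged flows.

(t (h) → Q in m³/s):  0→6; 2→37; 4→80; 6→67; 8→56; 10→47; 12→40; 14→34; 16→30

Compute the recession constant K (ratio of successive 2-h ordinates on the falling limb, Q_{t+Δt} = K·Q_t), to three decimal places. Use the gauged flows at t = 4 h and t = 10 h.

Using the recession-limb readings at t = 4 h and t = 10 h: Q falls from 80 to 47 m³/s over 3 intervals.
K = (Q₂/Q₁)^(1/3) = (47/80)^(1/3) = 0.838.

K ≈ 0.838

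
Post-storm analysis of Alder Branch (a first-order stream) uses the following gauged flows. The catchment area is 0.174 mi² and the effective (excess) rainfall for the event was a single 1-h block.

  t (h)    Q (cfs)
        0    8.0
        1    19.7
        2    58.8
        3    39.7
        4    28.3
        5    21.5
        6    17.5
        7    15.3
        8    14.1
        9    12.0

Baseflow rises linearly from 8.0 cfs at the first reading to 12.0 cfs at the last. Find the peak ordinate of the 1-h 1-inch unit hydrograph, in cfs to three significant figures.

Direct runoff: 0.00, 11.26, 49.91, 30.37, 18.52, 11.28, 6.83, 4.19, 2.54, 0.00 cfs; ΣQ_DR = 134.9 cfs, peak = 49.91 cfs.
Runoff depth d = ΣQ_DR·Δt / A = 134.9 × 3600 / (0.174 mi²) = 1.201 in.
The 1-inch UH is the DRH scaled by (1 in)/d, so U_p = 49.91 × 1/1.201 = 41.5 cfs.

U_p ≈ 41.5 cfs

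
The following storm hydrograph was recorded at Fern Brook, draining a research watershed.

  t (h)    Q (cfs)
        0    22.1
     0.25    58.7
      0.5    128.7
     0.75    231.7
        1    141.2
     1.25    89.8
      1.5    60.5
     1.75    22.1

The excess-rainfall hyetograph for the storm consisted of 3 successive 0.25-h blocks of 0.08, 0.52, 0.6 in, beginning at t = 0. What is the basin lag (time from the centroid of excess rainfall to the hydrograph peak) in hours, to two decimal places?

Centroid of excess rainfall: t_c = Σ P_i·t̄_i / ΣP_i = 0.4833 h (block centres at 0.125, 0.375, 0.625 h).
Hydrograph peak occurs at t = 0.75 h, so basin lag t_L = 0.75 − 0.4833 = 0.27 h.

t_L ≈ 0.27 h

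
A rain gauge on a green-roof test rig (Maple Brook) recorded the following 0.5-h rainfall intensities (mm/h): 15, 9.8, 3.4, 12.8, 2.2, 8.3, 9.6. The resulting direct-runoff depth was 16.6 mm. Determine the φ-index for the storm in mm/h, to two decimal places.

Only the 5 blocks with intensity above φ contribute runoff: 15, 9.8, 12.8, 8.3, 9.6 mm/h.
Σ(I−φ)·Δt = d  ⇒  (15+9.8+12.8+8.3+9.6 − 5φ)·0.5 = 16.6
φ = (55.50 − 16.6/0.5) / 5 = 4.46 mm/h.

φ ≈ 4.46 mm/h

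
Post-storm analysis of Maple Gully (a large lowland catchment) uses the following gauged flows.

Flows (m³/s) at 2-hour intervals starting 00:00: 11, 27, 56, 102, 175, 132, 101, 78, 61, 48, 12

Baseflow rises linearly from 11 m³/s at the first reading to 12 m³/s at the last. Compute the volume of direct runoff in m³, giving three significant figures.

Direct-runoff ordinates (Q − Q_b): 0.00, 15.90, 44.80, 90.70, 163.60, 120.50, 89.40, 66.30, 49.20, 36.10, 0.00 m³/s.
ΣQ_DR = 676.5 m³/s.
With Δt = 2 h = 7200 s, V = ΣQ_DR · Δt = 676.5 × 7200 = 4.87 × 10^6 m³.

V ≈ 4.87 × 10^6 m³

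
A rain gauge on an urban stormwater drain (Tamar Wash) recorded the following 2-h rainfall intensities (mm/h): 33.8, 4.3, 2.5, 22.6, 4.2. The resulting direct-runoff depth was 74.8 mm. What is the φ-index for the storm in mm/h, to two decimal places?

φ ≈ 9.50 mm/h

Only the 2 blocks with intensity above φ contribute runoff: 33.8, 22.6 mm/h.
Σ(I−φ)·Δt = d  ⇒  (33.8+22.6 − 2φ)·2 = 74.8
φ = (56.40 − 74.8/2) / 2 = 9.50 mm/h.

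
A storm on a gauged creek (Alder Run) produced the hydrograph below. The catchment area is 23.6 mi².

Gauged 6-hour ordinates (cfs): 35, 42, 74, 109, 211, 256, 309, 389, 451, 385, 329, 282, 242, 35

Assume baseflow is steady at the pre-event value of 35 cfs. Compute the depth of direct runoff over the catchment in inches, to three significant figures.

d ≈ 1.05 in

Direct runoff: 0.0, 7.0, 39.0, 74.0, 176.0, 221.0, 274.0, 354.0, 416.0, 350.0, 294.0, 247.0, 207.0, 0.0 cfs; ΣQ_DR = 2659 cfs.
V = ΣQ_DR · Δt = 2659 × 21600 s = 5.743 × 10^7 ft³.
Over A = 23.6 mi², depth = V / A = 1.05 in.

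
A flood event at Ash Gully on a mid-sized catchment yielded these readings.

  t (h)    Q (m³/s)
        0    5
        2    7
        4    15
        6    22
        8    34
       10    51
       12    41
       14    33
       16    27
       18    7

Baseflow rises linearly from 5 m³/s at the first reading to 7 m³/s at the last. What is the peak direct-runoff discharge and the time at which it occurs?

Subtracting baseflow gives direct-runoff ordinates: 0.00, 1.78, 9.56, 16.33, 28.11, 44.89, 34.67, 26.44, 20.22, 0.00 m³/s.
The maximum is 44.89 m³/s, occurring at the reading for t = 10 h.

Q_p = 44.89 m³/s at t = 10 h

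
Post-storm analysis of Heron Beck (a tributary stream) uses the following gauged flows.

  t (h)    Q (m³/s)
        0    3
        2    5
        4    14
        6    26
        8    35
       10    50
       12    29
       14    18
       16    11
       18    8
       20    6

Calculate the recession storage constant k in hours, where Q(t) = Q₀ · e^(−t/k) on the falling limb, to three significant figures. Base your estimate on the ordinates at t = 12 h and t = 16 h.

On the falling limb, Q drops from 29 to 11 m³/s between t = 12 h and t = 16 h (Δt = 4 h).
k = −Δt / ln(Q₂/Q₁) = −4 / ln(11/29) = 4.13 h.

k ≈ 4.13 h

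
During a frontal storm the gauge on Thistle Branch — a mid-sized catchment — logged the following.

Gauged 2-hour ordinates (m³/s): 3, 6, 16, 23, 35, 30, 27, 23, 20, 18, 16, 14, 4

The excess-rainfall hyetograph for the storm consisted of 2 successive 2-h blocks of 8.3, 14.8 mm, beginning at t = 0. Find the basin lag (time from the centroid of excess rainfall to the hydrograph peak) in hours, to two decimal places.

Centroid of excess rainfall: t_c = Σ P_i·t̄_i / ΣP_i = 2.2814 h (block centres at 1, 3 h).
Hydrograph peak occurs at t = 8 h, so basin lag t_L = 8 − 2.2814 = 5.72 h.

t_L ≈ 5.72 h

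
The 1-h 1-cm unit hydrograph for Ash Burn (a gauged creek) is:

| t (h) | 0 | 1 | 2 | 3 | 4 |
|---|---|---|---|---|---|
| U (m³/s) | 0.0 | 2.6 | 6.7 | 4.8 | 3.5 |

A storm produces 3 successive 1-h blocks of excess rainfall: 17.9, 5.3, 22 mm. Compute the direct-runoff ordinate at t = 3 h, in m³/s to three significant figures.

By discrete convolution, Q_j = Σ (P_i / 10 mm) · U_{j−i}.
At t = 3 h (j=3): Q = (17.9/10)·4.8 + (5.3/10)·6.7 + (22/10)·2.6 = 17.9 m³/s.

Q ≈ 17.9 m³/s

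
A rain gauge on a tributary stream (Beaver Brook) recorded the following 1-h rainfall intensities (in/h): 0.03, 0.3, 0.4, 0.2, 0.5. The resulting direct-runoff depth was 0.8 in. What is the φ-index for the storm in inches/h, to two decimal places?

φ ≈ 0.15 in/h

Only the 4 blocks with intensity above φ contribute runoff: 0.3, 0.4, 0.2, 0.5 in/h.
Σ(I−φ)·Δt = d  ⇒  (0.3+0.4+0.2+0.5 − 4φ)·1 = 0.8
φ = (1.400 − 0.8/1) / 4 = 0.15 in/h.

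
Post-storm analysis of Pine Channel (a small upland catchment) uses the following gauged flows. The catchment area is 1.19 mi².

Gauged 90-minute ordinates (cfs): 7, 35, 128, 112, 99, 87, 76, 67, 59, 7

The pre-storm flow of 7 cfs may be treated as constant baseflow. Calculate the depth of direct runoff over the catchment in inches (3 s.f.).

Direct runoff: 0.0, 28.0, 121.0, 105.0, 92.0, 80.0, 69.0, 60.0, 52.0, 0.0 cfs; ΣQ_DR = 607.0 cfs.
V = ΣQ_DR · Δt = 607.0 × 5400 s = 3.278 × 10^6 ft³.
Over A = 1.19 mi², depth = V / A = 1.19 in.

d ≈ 1.19 in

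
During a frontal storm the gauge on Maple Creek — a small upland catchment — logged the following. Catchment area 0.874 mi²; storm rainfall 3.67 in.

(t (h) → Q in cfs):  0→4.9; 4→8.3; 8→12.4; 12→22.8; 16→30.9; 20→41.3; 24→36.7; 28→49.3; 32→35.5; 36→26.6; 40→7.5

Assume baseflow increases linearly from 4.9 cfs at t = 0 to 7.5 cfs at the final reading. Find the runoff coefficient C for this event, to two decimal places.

C ≈ 0.40

ΣQ_DR = 208.0 cfs; V = ΣQ_DR·Δt = 2.995 × 10^6 ft³.
Runoff depth d = V / A = 1.475 in.
C = d / P = 1.475 / 3.67 = 0.40.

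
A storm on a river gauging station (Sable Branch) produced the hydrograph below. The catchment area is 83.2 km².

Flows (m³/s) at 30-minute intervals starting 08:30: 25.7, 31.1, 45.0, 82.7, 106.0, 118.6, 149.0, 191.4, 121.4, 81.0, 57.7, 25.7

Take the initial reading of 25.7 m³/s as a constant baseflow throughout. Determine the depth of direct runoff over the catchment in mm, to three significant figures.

Direct runoff: 0.0, 5.4, 19.3, 57.0, 80.3, 92.9, 123.3, 165.7, 95.7, 55.3, 32.0, 0.0 m³/s; ΣQ_DR = 726.9 m³/s.
V = ΣQ_DR · Δt = 726.9 × 1800 s = 1.308 × 10^6 m³.
Over A = 83.2 km², depth = V / A = 15.7 mm.

d ≈ 15.7 mm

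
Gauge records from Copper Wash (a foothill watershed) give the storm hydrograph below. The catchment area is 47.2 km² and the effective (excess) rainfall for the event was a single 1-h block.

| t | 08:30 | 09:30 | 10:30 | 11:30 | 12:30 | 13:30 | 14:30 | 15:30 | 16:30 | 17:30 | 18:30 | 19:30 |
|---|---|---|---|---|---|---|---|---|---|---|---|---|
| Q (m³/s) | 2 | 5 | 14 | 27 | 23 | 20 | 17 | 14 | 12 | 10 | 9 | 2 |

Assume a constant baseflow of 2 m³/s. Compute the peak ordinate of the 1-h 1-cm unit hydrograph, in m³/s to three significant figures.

U_p ≈ 25.0 m³/s

Direct runoff: 0.0, 3.0, 12.0, 25.0, 21.0, 18.0, 15.0, 12.0, 10.0, 8.0, 7.0, 0.0 m³/s; ΣQ_DR = 131.0 m³/s, peak = 25.0 m³/s.
Runoff depth d = ΣQ_DR·Δt / A = 131.0 × 3600 / (47.2 km²) = 9.992 mm.
The 1-cm UH is the DRH scaled by (10 mm)/d, so U_p = 25.0 × 10/9.992 = 25.0 m³/s.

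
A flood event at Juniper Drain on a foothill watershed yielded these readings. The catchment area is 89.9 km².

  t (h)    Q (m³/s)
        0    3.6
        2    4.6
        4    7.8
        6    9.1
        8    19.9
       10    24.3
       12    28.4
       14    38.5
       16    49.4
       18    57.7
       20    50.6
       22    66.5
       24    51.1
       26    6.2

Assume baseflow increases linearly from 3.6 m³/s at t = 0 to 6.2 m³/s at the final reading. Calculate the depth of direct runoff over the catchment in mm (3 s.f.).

Direct runoff: 0.00, 0.80, 3.80, 4.90, 15.50, 19.70, 23.60, 33.50, 44.20, 52.30, 45.00, 60.70, 45.10, 0.00 m³/s; ΣQ_DR = 349.1 m³/s.
V = ΣQ_DR · Δt = 349.1 × 7200 s = 2.514 × 10^6 m³.
Over A = 89.9 km², depth = V / A = 28.0 mm.

d ≈ 28.0 mm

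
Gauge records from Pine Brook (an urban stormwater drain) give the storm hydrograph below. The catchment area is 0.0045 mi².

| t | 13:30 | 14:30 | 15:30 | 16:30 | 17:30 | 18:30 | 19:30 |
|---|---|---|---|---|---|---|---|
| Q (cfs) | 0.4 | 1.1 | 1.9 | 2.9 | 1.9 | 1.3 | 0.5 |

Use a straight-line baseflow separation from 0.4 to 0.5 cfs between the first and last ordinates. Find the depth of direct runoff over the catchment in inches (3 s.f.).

d ≈ 2.36 in

Direct runoff: 0.00, 0.68, 1.47, 2.45, 1.43, 0.82, 0.00 cfs; ΣQ_DR = 6.850 cfs.
V = ΣQ_DR · Δt = 6.850 × 3600 s = 24660 ft³.
Over A = 0.0045 mi², depth = V / A = 2.36 in.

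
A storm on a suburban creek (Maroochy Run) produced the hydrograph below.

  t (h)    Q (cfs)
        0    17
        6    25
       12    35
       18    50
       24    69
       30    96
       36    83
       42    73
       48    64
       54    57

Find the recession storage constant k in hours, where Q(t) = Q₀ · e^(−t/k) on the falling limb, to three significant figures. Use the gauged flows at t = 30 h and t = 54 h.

k ≈ 46.0 h

On the falling limb, Q drops from 96 to 57 cfs between t = 30 h and t = 54 h (Δt = 24 h).
k = −Δt / ln(Q₂/Q₁) = −24 / ln(57/96) = 46.0 h.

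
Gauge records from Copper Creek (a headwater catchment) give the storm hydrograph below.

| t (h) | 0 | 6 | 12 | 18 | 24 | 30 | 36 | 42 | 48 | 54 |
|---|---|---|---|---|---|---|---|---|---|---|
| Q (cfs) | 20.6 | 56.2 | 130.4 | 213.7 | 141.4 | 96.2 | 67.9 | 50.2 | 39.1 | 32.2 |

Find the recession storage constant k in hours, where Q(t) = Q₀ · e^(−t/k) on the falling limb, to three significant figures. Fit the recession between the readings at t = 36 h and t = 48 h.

On the falling limb, Q drops from 67.9 to 39.1 cfs between t = 36 h and t = 48 h (Δt = 12 h).
k = −Δt / ln(Q₂/Q₁) = −12 / ln(39.1/67.9) = 21.7 h.

k ≈ 21.7 h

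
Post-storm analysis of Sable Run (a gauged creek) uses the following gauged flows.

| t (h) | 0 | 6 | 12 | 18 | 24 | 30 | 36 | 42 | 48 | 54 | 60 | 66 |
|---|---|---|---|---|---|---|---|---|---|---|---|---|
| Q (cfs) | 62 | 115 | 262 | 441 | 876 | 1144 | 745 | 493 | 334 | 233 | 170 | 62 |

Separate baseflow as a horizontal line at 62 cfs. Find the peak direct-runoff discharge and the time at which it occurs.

Q_p = 1082.0 cfs at t = 30 h

Subtracting baseflow gives direct-runoff ordinates: 0.0, 53.0, 200.0, 379.0, 814.0, 1082.0, 683.0, 431.0, 272.0, 171.0, 108.0, 0.0 cfs.
The maximum is 1082.0 cfs, occurring at the reading for t = 30 h.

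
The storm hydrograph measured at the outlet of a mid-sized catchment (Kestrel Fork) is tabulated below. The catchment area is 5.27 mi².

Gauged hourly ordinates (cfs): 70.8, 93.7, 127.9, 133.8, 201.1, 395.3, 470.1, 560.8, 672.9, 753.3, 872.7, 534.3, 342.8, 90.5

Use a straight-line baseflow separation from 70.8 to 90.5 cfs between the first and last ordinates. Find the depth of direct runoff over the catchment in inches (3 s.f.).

Direct runoff: 0.00, 21.38, 54.07, 58.45, 124.24, 316.92, 390.21, 479.39, 589.98, 668.86, 786.75, 446.83, 253.82, 0.00 cfs; ΣQ_DR = 4191 cfs.
V = ΣQ_DR · Δt = 4191 × 3600 s = 1.509 × 10^7 ft³.
Over A = 5.27 mi², depth = V / A = 1.23 in.

d ≈ 1.23 in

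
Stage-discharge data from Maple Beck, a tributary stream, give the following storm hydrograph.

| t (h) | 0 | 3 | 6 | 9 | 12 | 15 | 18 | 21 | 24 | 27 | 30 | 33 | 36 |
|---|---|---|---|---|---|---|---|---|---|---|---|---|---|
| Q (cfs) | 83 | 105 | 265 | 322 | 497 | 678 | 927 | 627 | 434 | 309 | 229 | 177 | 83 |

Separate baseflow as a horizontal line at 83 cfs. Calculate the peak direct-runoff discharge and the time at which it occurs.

Q_p = 844.0 cfs at t = 18 h

Subtracting baseflow gives direct-runoff ordinates: 0.0, 22.0, 182.0, 239.0, 414.0, 595.0, 844.0, 544.0, 351.0, 226.0, 146.0, 94.0, 0.0 cfs.
The maximum is 844.0 cfs, occurring at the reading for t = 18 h.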